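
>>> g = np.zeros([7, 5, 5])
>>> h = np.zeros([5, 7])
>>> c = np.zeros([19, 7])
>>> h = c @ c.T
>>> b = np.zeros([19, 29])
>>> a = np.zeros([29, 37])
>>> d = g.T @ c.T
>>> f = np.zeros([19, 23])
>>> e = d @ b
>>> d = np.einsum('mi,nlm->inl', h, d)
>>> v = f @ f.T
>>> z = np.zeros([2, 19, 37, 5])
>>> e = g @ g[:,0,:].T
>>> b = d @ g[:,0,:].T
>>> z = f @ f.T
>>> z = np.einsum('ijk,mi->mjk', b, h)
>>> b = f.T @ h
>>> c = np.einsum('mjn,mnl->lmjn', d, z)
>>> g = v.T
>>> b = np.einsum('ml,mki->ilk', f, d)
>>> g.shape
(19, 19)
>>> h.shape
(19, 19)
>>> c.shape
(7, 19, 5, 5)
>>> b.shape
(5, 23, 5)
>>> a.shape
(29, 37)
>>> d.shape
(19, 5, 5)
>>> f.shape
(19, 23)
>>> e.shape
(7, 5, 7)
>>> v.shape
(19, 19)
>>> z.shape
(19, 5, 7)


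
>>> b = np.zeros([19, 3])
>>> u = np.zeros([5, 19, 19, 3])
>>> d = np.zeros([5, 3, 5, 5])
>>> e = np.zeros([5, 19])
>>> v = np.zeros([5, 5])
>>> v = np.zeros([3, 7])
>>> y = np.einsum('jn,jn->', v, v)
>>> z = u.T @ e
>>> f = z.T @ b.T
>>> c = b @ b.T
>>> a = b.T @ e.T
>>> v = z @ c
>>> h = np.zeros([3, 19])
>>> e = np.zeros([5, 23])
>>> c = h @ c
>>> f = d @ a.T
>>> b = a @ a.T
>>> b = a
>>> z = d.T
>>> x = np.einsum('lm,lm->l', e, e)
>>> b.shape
(3, 5)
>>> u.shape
(5, 19, 19, 3)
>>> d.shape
(5, 3, 5, 5)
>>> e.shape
(5, 23)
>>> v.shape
(3, 19, 19, 19)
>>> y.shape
()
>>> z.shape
(5, 5, 3, 5)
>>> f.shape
(5, 3, 5, 3)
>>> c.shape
(3, 19)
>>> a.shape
(3, 5)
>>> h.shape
(3, 19)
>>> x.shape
(5,)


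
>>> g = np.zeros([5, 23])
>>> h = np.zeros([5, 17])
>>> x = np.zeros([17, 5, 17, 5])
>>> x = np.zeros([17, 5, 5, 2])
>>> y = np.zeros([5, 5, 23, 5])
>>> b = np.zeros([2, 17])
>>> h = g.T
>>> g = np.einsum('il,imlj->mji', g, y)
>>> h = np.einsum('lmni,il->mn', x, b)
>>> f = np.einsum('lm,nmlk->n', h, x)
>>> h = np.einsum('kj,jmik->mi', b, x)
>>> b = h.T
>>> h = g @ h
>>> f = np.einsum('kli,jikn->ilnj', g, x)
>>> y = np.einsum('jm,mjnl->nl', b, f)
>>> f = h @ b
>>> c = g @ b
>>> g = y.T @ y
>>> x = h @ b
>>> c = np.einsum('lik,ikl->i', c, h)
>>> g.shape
(17, 17)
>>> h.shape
(5, 5, 5)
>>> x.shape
(5, 5, 5)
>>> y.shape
(2, 17)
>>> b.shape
(5, 5)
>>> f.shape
(5, 5, 5)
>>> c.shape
(5,)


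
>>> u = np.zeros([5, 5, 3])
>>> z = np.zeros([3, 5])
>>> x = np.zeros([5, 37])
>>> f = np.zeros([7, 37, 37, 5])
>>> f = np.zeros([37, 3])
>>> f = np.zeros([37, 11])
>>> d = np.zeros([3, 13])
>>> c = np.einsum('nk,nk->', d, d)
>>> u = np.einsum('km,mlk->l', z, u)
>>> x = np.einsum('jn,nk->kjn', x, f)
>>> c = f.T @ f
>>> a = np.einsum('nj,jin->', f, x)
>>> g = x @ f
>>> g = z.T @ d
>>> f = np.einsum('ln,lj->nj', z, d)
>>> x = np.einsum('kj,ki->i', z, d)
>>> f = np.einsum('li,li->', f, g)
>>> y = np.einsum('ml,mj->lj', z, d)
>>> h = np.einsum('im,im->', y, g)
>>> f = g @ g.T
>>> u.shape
(5,)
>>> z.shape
(3, 5)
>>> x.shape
(13,)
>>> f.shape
(5, 5)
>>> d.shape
(3, 13)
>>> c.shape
(11, 11)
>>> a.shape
()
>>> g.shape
(5, 13)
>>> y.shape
(5, 13)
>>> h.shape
()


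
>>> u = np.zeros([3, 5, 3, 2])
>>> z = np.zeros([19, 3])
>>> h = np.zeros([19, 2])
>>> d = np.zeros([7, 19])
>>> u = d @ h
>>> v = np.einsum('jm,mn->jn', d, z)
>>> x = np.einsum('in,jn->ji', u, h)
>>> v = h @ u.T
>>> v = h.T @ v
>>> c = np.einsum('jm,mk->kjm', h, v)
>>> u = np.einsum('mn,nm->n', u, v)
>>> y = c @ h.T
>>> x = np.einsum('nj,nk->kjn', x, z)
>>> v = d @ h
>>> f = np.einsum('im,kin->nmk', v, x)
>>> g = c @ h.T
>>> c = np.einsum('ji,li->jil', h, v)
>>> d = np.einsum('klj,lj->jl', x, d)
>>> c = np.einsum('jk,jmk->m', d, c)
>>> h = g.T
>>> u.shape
(2,)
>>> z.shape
(19, 3)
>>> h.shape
(19, 19, 7)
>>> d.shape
(19, 7)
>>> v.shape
(7, 2)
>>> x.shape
(3, 7, 19)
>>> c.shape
(2,)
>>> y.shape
(7, 19, 19)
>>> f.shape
(19, 2, 3)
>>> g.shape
(7, 19, 19)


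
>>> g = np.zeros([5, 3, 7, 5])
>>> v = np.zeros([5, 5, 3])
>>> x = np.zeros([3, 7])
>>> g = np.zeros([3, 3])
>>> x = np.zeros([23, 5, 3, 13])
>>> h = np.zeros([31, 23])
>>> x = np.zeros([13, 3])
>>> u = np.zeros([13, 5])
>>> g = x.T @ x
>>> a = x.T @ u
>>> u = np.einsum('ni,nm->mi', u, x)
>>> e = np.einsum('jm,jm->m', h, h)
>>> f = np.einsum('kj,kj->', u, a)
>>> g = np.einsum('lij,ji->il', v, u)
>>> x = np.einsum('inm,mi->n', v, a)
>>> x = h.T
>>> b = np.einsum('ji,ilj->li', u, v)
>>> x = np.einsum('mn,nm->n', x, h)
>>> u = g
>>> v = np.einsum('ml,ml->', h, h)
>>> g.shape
(5, 5)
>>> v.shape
()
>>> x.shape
(31,)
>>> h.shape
(31, 23)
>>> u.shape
(5, 5)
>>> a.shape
(3, 5)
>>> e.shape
(23,)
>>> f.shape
()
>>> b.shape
(5, 5)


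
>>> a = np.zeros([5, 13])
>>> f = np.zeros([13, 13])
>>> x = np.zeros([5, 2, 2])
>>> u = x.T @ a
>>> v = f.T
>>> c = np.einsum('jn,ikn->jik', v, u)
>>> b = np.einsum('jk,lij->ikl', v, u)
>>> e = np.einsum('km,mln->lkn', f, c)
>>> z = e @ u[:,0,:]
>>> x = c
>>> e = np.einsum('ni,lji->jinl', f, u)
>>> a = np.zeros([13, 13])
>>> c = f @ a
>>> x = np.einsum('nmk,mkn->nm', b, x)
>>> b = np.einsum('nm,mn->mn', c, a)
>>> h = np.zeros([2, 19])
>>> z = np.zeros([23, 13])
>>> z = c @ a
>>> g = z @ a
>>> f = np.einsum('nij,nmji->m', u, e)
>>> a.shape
(13, 13)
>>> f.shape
(13,)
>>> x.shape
(2, 13)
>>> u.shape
(2, 2, 13)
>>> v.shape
(13, 13)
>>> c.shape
(13, 13)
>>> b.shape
(13, 13)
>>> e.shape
(2, 13, 13, 2)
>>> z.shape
(13, 13)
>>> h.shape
(2, 19)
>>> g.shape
(13, 13)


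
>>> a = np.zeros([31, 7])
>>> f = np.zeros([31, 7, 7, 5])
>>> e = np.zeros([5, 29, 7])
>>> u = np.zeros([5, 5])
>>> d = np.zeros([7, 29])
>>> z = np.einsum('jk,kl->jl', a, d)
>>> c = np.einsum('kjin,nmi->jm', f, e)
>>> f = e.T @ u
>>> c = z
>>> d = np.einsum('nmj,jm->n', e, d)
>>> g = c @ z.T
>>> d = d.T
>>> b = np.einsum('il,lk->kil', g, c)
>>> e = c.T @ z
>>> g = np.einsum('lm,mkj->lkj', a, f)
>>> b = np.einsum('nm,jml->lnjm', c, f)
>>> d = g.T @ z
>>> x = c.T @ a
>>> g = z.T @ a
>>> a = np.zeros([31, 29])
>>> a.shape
(31, 29)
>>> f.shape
(7, 29, 5)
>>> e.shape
(29, 29)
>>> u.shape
(5, 5)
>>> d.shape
(5, 29, 29)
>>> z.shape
(31, 29)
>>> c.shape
(31, 29)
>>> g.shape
(29, 7)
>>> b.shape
(5, 31, 7, 29)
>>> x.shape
(29, 7)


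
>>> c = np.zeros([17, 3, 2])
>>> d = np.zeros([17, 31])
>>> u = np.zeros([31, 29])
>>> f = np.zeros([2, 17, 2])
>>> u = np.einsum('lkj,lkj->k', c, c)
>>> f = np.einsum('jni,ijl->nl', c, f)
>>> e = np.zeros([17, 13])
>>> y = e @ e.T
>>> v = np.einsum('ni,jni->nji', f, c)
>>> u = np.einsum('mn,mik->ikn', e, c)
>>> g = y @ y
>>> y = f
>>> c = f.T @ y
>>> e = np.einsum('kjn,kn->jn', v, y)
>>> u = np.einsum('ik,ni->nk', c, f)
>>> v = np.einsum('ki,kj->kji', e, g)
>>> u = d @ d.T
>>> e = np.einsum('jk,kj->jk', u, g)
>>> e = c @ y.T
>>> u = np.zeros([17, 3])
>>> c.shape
(2, 2)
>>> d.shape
(17, 31)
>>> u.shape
(17, 3)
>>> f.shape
(3, 2)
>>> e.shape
(2, 3)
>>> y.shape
(3, 2)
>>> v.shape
(17, 17, 2)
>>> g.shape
(17, 17)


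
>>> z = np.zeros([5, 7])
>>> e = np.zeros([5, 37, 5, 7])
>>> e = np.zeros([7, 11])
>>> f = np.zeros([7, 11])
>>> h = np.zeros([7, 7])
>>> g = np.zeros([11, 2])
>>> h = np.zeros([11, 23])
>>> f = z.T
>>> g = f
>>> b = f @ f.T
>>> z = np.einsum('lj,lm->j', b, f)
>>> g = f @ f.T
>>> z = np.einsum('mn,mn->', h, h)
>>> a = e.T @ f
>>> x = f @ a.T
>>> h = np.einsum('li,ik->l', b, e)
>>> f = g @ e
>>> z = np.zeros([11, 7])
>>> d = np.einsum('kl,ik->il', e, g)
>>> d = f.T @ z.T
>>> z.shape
(11, 7)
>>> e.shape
(7, 11)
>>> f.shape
(7, 11)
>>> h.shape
(7,)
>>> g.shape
(7, 7)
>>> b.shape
(7, 7)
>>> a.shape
(11, 5)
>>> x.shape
(7, 11)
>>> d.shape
(11, 11)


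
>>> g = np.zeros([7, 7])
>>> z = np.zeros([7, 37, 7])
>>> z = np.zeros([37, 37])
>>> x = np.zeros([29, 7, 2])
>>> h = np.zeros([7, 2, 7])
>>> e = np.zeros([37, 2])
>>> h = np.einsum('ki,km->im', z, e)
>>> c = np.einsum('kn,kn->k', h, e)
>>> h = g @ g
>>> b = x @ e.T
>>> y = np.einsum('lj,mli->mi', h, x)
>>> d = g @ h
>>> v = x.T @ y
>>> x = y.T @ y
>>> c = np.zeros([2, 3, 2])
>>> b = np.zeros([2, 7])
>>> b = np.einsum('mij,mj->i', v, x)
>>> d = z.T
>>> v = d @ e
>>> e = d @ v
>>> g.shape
(7, 7)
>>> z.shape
(37, 37)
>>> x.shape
(2, 2)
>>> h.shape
(7, 7)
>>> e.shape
(37, 2)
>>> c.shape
(2, 3, 2)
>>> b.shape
(7,)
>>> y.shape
(29, 2)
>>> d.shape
(37, 37)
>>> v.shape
(37, 2)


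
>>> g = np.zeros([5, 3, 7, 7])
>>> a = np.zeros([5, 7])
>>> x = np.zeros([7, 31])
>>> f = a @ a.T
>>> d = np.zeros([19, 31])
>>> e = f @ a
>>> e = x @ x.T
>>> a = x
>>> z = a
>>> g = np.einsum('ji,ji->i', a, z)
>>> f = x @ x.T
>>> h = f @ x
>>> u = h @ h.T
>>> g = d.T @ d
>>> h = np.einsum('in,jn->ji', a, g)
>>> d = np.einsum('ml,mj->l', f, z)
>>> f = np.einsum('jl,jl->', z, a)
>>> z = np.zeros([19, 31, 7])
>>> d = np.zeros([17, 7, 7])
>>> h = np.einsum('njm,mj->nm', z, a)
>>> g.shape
(31, 31)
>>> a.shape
(7, 31)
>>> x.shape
(7, 31)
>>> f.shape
()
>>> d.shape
(17, 7, 7)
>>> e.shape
(7, 7)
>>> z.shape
(19, 31, 7)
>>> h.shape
(19, 7)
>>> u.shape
(7, 7)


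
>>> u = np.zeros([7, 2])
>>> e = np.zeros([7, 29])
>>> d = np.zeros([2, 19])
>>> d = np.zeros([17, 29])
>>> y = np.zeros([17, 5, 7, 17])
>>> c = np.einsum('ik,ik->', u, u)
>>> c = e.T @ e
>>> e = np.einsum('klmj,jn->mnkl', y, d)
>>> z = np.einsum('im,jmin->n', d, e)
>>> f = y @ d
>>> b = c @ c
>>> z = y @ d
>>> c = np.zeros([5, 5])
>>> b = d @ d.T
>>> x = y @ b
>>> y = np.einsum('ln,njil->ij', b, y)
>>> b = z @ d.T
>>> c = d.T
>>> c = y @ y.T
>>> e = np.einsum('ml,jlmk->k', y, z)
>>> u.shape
(7, 2)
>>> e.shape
(29,)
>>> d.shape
(17, 29)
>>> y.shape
(7, 5)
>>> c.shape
(7, 7)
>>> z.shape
(17, 5, 7, 29)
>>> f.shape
(17, 5, 7, 29)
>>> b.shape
(17, 5, 7, 17)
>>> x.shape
(17, 5, 7, 17)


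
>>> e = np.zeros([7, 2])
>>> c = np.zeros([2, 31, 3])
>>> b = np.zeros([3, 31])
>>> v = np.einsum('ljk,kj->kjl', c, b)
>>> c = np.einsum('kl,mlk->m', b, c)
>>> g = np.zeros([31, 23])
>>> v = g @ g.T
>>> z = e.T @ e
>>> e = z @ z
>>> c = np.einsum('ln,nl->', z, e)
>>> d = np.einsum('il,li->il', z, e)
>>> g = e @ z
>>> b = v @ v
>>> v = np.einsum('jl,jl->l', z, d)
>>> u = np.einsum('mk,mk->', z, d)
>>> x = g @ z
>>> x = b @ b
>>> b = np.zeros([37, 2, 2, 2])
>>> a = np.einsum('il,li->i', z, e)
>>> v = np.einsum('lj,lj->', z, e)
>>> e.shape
(2, 2)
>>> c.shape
()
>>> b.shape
(37, 2, 2, 2)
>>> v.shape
()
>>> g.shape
(2, 2)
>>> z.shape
(2, 2)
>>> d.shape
(2, 2)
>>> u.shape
()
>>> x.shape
(31, 31)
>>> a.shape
(2,)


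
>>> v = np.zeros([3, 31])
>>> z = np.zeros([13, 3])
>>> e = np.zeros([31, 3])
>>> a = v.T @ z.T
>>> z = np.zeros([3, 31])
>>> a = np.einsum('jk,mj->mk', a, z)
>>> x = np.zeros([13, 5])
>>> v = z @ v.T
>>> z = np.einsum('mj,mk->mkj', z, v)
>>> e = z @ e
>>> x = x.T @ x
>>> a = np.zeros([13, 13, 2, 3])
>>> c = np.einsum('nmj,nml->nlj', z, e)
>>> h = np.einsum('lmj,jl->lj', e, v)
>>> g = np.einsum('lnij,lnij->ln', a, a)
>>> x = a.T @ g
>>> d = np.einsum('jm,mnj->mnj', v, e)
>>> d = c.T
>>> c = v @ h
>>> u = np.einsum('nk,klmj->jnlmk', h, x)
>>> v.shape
(3, 3)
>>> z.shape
(3, 3, 31)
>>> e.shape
(3, 3, 3)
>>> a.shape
(13, 13, 2, 3)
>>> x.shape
(3, 2, 13, 13)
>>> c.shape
(3, 3)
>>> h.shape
(3, 3)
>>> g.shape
(13, 13)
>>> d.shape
(31, 3, 3)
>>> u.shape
(13, 3, 2, 13, 3)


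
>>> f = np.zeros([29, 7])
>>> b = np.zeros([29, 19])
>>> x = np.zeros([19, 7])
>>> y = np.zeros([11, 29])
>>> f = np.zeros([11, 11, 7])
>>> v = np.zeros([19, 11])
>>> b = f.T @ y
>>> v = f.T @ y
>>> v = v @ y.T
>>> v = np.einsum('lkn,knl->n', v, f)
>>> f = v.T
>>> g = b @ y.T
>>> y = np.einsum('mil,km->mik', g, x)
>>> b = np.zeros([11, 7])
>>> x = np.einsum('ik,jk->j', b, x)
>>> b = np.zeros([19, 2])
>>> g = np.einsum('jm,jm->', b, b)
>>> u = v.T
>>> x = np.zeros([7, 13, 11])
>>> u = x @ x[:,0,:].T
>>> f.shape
(11,)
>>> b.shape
(19, 2)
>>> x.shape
(7, 13, 11)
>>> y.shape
(7, 11, 19)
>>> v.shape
(11,)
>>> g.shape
()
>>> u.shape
(7, 13, 7)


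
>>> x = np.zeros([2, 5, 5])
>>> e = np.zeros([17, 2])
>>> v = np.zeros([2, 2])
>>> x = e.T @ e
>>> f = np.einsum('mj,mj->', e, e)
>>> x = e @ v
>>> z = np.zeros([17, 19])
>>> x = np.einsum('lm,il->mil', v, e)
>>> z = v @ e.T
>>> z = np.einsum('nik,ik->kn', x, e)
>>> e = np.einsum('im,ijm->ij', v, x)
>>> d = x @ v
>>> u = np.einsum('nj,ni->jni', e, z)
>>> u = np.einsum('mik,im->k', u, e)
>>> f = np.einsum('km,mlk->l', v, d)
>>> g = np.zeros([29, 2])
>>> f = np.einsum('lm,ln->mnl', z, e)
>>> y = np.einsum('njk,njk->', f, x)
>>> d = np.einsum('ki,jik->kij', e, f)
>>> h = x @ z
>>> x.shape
(2, 17, 2)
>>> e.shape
(2, 17)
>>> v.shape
(2, 2)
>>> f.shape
(2, 17, 2)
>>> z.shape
(2, 2)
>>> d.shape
(2, 17, 2)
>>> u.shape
(2,)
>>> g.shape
(29, 2)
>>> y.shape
()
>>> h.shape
(2, 17, 2)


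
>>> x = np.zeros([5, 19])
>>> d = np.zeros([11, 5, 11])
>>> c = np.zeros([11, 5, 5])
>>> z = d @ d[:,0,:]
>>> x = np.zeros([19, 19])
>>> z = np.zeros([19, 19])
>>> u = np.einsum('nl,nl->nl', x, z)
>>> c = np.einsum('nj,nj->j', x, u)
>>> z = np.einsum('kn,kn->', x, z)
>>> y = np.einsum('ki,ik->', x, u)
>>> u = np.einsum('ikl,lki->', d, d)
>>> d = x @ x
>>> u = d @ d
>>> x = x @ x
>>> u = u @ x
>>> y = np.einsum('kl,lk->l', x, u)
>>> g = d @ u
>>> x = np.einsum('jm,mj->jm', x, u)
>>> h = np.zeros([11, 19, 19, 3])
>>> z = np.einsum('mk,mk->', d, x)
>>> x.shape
(19, 19)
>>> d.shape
(19, 19)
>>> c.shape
(19,)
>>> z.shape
()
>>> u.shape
(19, 19)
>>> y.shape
(19,)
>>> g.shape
(19, 19)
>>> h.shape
(11, 19, 19, 3)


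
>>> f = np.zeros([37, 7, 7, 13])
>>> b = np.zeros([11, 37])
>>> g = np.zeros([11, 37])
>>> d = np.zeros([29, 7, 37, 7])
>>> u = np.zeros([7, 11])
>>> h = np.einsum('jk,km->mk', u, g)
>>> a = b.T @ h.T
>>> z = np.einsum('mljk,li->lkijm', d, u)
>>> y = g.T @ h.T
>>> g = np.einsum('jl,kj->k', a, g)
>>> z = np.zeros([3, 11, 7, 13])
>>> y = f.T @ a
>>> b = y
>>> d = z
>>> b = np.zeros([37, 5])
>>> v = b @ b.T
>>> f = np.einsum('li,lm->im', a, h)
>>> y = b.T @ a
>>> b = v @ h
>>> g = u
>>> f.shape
(37, 11)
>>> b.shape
(37, 11)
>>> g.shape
(7, 11)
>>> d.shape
(3, 11, 7, 13)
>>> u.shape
(7, 11)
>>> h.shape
(37, 11)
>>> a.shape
(37, 37)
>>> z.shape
(3, 11, 7, 13)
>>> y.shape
(5, 37)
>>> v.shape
(37, 37)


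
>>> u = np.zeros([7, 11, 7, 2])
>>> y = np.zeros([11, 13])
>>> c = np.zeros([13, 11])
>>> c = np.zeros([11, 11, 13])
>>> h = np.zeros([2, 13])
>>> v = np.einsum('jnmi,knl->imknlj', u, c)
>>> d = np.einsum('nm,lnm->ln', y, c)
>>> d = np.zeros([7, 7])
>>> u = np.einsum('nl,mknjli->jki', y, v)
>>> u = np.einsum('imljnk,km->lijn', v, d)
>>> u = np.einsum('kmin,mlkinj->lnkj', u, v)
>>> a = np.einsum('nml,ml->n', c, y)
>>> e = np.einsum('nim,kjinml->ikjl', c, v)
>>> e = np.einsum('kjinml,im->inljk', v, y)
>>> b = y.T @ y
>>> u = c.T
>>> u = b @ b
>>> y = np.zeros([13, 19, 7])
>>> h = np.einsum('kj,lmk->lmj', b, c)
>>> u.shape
(13, 13)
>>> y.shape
(13, 19, 7)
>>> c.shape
(11, 11, 13)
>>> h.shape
(11, 11, 13)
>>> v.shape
(2, 7, 11, 11, 13, 7)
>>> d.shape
(7, 7)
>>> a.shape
(11,)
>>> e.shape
(11, 11, 7, 7, 2)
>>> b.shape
(13, 13)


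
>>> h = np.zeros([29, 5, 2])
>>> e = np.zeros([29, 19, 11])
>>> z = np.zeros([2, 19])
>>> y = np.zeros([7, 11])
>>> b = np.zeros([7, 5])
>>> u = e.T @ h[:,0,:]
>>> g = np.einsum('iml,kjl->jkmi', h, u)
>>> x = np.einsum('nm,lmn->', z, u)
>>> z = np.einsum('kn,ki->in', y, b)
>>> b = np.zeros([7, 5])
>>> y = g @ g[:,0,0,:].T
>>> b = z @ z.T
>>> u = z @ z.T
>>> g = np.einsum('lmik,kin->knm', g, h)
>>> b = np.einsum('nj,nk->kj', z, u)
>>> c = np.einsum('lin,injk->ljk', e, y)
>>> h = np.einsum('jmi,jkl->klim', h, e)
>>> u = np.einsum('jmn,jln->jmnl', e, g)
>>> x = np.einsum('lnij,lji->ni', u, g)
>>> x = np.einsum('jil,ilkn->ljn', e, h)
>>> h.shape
(19, 11, 2, 5)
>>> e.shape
(29, 19, 11)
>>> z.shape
(5, 11)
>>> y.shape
(19, 11, 5, 19)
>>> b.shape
(5, 11)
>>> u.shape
(29, 19, 11, 2)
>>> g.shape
(29, 2, 11)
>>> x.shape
(11, 29, 5)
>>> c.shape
(29, 5, 19)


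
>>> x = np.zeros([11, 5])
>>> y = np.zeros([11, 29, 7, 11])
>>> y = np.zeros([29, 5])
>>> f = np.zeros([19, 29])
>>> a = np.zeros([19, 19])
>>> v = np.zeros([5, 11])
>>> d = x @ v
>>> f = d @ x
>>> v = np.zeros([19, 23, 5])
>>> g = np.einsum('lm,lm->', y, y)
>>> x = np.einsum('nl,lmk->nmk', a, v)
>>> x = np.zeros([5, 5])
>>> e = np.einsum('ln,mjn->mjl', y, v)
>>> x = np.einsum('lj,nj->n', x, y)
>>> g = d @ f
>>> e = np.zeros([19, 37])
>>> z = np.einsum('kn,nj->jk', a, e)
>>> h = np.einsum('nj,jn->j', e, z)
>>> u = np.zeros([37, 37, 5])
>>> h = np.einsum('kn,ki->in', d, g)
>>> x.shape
(29,)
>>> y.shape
(29, 5)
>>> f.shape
(11, 5)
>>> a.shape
(19, 19)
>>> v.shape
(19, 23, 5)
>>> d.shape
(11, 11)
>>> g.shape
(11, 5)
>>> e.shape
(19, 37)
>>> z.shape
(37, 19)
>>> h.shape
(5, 11)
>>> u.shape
(37, 37, 5)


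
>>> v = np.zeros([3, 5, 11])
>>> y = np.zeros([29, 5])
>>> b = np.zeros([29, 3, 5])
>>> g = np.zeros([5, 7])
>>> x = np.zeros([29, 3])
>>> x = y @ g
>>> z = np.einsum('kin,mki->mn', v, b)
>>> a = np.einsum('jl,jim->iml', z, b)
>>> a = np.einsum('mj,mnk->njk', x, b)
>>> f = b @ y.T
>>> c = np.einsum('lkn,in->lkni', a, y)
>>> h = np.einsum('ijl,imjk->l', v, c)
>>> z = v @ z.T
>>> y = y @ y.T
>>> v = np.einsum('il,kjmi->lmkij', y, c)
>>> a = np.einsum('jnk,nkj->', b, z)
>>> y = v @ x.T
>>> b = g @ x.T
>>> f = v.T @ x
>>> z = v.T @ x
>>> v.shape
(29, 5, 3, 29, 7)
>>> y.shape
(29, 5, 3, 29, 29)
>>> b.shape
(5, 29)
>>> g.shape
(5, 7)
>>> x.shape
(29, 7)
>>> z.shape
(7, 29, 3, 5, 7)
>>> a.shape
()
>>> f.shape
(7, 29, 3, 5, 7)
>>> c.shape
(3, 7, 5, 29)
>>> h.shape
(11,)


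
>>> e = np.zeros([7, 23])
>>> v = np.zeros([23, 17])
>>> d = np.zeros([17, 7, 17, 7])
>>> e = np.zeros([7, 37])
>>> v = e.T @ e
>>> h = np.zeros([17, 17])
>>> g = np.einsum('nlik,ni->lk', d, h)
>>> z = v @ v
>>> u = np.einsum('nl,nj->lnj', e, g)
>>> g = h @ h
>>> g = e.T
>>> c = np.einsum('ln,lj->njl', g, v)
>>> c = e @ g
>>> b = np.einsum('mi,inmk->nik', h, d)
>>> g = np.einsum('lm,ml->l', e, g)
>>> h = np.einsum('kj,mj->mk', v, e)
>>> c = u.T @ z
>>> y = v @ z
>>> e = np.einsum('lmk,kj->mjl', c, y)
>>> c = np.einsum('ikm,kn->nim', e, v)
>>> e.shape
(7, 37, 7)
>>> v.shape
(37, 37)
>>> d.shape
(17, 7, 17, 7)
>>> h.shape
(7, 37)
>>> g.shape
(7,)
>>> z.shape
(37, 37)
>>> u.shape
(37, 7, 7)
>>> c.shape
(37, 7, 7)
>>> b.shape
(7, 17, 7)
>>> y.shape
(37, 37)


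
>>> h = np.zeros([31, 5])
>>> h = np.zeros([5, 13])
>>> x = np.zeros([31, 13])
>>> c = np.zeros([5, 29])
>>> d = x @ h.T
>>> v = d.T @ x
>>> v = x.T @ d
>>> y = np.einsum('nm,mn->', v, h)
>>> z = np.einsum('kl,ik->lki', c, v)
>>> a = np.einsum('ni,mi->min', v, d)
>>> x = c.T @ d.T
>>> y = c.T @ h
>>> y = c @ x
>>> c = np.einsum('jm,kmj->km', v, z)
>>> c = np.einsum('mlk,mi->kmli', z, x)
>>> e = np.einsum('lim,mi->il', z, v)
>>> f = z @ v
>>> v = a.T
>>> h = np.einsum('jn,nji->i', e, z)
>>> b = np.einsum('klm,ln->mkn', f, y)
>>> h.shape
(13,)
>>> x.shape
(29, 31)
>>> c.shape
(13, 29, 5, 31)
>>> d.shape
(31, 5)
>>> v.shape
(13, 5, 31)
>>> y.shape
(5, 31)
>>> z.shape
(29, 5, 13)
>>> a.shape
(31, 5, 13)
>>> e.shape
(5, 29)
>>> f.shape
(29, 5, 5)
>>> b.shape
(5, 29, 31)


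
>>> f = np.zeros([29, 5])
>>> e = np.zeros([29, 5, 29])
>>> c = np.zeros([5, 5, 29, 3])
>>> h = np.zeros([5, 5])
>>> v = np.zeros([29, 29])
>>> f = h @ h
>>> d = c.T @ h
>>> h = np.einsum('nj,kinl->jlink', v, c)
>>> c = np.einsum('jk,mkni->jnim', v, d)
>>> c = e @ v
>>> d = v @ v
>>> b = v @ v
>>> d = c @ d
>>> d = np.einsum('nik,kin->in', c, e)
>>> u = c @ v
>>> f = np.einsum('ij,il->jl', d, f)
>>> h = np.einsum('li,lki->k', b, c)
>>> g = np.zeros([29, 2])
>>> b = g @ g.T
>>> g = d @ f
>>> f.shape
(29, 5)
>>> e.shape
(29, 5, 29)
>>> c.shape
(29, 5, 29)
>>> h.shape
(5,)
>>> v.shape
(29, 29)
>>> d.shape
(5, 29)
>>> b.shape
(29, 29)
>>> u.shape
(29, 5, 29)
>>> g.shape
(5, 5)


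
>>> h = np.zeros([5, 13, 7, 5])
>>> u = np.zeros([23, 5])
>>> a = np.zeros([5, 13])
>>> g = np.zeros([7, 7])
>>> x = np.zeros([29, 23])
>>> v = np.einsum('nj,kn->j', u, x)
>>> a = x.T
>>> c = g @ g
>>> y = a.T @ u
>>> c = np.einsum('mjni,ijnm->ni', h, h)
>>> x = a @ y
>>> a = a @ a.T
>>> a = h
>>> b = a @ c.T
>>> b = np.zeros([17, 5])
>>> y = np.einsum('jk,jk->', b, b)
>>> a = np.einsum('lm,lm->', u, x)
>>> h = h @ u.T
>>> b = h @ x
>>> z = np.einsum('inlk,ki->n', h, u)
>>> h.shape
(5, 13, 7, 23)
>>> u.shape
(23, 5)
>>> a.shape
()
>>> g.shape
(7, 7)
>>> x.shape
(23, 5)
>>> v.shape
(5,)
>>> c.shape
(7, 5)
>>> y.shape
()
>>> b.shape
(5, 13, 7, 5)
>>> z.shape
(13,)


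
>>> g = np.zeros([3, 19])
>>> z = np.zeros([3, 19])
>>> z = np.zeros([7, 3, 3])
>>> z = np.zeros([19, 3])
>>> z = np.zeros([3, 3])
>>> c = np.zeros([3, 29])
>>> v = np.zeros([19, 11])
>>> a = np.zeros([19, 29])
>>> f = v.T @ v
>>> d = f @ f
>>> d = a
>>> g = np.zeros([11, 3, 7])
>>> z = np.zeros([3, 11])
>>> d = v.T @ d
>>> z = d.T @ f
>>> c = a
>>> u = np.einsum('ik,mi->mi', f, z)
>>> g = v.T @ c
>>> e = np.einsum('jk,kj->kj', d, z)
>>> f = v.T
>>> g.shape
(11, 29)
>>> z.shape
(29, 11)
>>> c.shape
(19, 29)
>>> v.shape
(19, 11)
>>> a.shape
(19, 29)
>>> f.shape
(11, 19)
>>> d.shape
(11, 29)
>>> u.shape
(29, 11)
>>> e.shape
(29, 11)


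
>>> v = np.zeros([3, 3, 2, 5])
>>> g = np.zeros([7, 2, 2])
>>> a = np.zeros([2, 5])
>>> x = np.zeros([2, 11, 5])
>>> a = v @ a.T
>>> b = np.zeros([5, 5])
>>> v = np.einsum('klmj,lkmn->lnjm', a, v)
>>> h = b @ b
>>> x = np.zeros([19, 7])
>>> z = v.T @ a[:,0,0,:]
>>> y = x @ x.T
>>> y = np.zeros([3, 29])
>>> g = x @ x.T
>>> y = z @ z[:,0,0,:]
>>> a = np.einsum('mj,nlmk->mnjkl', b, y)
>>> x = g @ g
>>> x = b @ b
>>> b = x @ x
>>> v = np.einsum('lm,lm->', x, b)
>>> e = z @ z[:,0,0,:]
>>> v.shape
()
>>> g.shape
(19, 19)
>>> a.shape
(5, 2, 5, 2, 2)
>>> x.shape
(5, 5)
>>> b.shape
(5, 5)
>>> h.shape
(5, 5)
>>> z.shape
(2, 2, 5, 2)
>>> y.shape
(2, 2, 5, 2)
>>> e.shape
(2, 2, 5, 2)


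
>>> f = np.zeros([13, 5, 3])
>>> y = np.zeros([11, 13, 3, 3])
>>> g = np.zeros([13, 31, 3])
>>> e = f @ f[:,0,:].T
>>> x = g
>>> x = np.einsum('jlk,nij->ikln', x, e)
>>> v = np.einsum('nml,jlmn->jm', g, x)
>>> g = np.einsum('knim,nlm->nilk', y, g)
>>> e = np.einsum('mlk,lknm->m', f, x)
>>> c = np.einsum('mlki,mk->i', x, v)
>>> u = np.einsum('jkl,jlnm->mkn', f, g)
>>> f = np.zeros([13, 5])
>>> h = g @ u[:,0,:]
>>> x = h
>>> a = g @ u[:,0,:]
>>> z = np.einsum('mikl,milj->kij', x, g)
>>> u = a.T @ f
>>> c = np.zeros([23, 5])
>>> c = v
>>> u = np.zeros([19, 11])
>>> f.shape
(13, 5)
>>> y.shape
(11, 13, 3, 3)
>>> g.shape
(13, 3, 31, 11)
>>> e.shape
(13,)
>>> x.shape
(13, 3, 31, 31)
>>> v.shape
(5, 31)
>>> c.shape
(5, 31)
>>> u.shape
(19, 11)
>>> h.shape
(13, 3, 31, 31)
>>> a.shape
(13, 3, 31, 31)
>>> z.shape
(31, 3, 11)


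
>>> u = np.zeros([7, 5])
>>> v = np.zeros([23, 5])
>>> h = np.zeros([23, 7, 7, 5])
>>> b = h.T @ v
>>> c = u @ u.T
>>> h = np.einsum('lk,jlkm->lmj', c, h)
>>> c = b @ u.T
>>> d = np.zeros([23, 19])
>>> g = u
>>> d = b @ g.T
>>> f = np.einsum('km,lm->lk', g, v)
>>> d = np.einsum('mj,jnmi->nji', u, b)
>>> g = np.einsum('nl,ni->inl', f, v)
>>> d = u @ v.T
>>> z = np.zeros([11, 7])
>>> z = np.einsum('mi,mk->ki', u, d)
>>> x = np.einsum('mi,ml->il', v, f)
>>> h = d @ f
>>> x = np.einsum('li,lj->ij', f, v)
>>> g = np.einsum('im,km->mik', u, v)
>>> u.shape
(7, 5)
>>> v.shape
(23, 5)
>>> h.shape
(7, 7)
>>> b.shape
(5, 7, 7, 5)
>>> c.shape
(5, 7, 7, 7)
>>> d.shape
(7, 23)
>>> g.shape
(5, 7, 23)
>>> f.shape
(23, 7)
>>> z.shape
(23, 5)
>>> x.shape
(7, 5)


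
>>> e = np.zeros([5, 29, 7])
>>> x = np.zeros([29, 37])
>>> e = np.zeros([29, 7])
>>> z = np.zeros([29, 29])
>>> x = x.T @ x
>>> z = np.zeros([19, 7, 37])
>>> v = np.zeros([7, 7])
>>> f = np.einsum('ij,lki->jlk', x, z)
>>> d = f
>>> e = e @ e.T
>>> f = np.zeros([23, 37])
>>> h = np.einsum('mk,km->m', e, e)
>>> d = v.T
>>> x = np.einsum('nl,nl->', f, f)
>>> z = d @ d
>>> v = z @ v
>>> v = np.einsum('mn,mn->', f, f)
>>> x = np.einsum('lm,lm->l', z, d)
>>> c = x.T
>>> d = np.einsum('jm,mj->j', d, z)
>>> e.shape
(29, 29)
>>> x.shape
(7,)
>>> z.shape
(7, 7)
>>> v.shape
()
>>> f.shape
(23, 37)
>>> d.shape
(7,)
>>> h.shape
(29,)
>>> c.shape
(7,)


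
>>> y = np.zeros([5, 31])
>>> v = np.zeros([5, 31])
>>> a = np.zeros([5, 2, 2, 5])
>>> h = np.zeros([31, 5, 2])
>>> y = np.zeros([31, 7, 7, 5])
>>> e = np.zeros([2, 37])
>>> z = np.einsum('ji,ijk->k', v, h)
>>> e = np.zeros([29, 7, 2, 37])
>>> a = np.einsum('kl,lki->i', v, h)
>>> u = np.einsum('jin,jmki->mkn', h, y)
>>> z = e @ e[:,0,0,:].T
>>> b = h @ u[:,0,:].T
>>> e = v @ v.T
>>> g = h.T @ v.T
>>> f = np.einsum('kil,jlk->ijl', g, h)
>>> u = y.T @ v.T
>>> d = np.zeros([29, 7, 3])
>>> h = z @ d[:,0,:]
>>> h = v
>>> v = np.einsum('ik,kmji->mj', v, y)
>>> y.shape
(31, 7, 7, 5)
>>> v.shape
(7, 7)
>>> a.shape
(2,)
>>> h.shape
(5, 31)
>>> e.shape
(5, 5)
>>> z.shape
(29, 7, 2, 29)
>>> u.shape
(5, 7, 7, 5)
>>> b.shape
(31, 5, 7)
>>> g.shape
(2, 5, 5)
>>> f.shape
(5, 31, 5)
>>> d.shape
(29, 7, 3)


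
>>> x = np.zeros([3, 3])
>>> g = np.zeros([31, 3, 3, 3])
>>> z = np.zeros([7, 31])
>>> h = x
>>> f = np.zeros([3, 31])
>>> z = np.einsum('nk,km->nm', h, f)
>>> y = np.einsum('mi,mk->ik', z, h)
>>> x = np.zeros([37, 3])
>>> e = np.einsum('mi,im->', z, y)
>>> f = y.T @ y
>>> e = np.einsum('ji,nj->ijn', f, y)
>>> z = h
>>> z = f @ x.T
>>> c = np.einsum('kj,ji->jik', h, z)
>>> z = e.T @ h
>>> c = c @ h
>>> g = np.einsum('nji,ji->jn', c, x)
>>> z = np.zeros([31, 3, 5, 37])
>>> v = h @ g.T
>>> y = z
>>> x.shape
(37, 3)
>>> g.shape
(37, 3)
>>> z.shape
(31, 3, 5, 37)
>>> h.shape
(3, 3)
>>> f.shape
(3, 3)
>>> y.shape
(31, 3, 5, 37)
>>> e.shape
(3, 3, 31)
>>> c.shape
(3, 37, 3)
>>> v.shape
(3, 37)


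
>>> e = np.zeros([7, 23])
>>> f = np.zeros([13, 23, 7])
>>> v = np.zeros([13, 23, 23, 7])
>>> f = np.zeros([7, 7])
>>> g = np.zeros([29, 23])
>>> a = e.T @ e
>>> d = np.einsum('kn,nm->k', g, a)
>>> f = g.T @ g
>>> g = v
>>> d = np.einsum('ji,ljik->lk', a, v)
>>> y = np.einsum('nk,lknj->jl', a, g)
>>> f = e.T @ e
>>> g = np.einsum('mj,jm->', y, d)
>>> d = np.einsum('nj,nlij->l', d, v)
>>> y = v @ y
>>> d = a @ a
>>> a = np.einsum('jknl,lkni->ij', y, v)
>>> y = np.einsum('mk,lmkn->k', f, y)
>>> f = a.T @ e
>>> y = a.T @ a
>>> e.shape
(7, 23)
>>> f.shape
(13, 23)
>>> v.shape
(13, 23, 23, 7)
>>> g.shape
()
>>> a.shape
(7, 13)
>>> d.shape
(23, 23)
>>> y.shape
(13, 13)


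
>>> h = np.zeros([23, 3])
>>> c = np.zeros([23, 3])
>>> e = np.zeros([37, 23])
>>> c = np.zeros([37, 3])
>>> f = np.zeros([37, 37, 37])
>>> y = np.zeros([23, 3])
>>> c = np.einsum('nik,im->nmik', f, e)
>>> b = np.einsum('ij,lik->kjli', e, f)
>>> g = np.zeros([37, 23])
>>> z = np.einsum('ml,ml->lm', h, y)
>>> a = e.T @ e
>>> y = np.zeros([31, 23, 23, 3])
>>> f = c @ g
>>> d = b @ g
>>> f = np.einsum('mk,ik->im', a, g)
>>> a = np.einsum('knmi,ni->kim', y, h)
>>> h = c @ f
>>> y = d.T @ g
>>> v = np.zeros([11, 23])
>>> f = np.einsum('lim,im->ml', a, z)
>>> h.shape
(37, 23, 37, 23)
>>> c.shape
(37, 23, 37, 37)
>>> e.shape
(37, 23)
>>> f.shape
(23, 31)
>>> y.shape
(23, 37, 23, 23)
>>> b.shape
(37, 23, 37, 37)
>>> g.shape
(37, 23)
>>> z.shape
(3, 23)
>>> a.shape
(31, 3, 23)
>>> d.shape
(37, 23, 37, 23)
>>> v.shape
(11, 23)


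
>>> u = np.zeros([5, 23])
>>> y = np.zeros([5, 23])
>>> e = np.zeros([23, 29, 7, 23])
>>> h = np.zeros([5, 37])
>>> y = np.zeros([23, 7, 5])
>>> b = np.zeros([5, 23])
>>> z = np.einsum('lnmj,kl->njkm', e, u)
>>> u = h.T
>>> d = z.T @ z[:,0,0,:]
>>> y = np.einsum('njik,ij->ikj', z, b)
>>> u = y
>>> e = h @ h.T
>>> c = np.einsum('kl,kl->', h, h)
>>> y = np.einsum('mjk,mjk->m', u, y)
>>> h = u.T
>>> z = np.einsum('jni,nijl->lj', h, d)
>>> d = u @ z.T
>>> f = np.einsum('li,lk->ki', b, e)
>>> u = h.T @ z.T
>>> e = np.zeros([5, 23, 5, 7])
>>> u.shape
(5, 7, 7)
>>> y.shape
(5,)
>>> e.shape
(5, 23, 5, 7)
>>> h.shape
(23, 7, 5)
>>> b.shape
(5, 23)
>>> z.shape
(7, 23)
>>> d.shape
(5, 7, 7)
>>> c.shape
()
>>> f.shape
(5, 23)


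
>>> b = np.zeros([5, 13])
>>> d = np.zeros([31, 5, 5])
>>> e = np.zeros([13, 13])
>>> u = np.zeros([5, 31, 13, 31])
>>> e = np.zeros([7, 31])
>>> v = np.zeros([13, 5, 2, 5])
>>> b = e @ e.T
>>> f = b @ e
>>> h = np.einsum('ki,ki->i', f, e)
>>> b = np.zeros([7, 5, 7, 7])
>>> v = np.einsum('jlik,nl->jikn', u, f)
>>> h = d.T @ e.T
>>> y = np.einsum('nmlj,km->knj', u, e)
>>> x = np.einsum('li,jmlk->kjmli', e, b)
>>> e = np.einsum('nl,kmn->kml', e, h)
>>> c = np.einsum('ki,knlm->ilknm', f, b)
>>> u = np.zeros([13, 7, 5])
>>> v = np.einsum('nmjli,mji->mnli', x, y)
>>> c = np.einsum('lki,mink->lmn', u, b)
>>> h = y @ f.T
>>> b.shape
(7, 5, 7, 7)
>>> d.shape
(31, 5, 5)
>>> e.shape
(5, 5, 31)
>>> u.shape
(13, 7, 5)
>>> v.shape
(7, 7, 7, 31)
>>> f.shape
(7, 31)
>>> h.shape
(7, 5, 7)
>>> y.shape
(7, 5, 31)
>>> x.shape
(7, 7, 5, 7, 31)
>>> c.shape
(13, 7, 7)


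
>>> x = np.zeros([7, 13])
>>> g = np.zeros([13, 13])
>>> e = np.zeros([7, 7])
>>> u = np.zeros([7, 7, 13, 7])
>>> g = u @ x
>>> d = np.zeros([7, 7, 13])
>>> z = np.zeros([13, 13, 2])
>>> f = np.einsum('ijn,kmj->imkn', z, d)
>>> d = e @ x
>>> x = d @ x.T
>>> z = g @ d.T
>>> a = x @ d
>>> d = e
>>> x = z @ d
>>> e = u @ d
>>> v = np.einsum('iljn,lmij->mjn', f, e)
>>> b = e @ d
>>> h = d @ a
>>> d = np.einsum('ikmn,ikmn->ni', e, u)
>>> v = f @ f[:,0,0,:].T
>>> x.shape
(7, 7, 13, 7)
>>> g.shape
(7, 7, 13, 13)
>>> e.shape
(7, 7, 13, 7)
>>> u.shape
(7, 7, 13, 7)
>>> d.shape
(7, 7)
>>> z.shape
(7, 7, 13, 7)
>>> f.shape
(13, 7, 7, 2)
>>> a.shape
(7, 13)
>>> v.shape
(13, 7, 7, 13)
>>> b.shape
(7, 7, 13, 7)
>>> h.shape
(7, 13)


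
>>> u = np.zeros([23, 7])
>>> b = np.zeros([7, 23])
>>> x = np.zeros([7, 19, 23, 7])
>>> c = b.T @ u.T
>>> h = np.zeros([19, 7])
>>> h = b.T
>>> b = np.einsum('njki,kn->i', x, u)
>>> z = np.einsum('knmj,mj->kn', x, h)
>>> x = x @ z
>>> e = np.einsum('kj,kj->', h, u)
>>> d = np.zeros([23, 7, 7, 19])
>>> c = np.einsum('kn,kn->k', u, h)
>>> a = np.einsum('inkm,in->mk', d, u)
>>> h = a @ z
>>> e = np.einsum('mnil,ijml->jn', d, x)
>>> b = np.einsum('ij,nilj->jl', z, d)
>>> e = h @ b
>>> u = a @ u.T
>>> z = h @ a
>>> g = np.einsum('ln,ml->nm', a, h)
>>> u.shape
(19, 23)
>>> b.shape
(19, 7)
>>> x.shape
(7, 19, 23, 19)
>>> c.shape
(23,)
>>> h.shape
(19, 19)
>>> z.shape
(19, 7)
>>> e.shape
(19, 7)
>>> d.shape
(23, 7, 7, 19)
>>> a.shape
(19, 7)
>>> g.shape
(7, 19)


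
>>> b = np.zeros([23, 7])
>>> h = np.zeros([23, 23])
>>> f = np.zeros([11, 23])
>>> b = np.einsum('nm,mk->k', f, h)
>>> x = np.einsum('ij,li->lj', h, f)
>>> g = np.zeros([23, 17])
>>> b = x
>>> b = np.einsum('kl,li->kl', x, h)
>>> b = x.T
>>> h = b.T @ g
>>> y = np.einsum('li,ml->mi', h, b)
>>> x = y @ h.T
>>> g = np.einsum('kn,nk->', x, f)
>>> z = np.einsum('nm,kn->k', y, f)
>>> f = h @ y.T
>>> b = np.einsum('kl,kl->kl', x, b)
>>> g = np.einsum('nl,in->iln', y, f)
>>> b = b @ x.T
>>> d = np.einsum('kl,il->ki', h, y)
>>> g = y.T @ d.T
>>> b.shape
(23, 23)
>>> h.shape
(11, 17)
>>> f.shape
(11, 23)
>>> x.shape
(23, 11)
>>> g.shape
(17, 11)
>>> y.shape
(23, 17)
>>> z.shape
(11,)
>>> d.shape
(11, 23)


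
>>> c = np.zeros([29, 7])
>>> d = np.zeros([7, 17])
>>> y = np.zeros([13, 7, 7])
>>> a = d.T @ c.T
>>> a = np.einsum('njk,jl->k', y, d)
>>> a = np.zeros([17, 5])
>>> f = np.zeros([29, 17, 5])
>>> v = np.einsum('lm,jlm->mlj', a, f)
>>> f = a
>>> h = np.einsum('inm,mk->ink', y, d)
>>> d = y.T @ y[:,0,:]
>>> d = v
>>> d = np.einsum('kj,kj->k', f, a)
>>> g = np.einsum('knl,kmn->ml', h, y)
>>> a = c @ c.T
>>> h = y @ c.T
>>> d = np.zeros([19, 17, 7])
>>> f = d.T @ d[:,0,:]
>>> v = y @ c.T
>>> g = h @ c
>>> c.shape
(29, 7)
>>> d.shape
(19, 17, 7)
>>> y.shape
(13, 7, 7)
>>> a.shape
(29, 29)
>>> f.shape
(7, 17, 7)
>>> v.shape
(13, 7, 29)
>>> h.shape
(13, 7, 29)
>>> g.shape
(13, 7, 7)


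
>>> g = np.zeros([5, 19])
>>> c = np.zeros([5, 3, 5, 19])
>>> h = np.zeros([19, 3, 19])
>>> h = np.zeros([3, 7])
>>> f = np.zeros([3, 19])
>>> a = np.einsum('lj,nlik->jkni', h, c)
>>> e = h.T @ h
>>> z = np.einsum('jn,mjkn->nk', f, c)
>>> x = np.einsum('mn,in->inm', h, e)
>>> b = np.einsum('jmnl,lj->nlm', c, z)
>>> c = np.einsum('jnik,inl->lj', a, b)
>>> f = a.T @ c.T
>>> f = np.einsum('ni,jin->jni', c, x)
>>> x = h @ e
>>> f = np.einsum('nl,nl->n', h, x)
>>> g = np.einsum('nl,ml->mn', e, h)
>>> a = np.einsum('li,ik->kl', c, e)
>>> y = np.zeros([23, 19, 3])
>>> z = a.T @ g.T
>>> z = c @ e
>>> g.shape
(3, 7)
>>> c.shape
(3, 7)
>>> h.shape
(3, 7)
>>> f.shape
(3,)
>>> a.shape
(7, 3)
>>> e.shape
(7, 7)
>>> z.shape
(3, 7)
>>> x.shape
(3, 7)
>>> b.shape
(5, 19, 3)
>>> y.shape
(23, 19, 3)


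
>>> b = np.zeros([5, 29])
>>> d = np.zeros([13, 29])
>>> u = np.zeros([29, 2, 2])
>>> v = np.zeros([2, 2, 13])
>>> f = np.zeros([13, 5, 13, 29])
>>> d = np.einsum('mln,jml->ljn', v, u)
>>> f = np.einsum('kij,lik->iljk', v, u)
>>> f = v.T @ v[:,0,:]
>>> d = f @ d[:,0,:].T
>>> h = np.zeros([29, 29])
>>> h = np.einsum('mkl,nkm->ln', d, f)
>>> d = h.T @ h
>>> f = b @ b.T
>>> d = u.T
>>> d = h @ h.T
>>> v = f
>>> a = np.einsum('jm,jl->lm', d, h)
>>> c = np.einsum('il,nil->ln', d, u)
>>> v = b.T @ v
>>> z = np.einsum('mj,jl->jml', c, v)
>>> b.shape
(5, 29)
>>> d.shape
(2, 2)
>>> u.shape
(29, 2, 2)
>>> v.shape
(29, 5)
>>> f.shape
(5, 5)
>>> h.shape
(2, 13)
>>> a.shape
(13, 2)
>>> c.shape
(2, 29)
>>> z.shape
(29, 2, 5)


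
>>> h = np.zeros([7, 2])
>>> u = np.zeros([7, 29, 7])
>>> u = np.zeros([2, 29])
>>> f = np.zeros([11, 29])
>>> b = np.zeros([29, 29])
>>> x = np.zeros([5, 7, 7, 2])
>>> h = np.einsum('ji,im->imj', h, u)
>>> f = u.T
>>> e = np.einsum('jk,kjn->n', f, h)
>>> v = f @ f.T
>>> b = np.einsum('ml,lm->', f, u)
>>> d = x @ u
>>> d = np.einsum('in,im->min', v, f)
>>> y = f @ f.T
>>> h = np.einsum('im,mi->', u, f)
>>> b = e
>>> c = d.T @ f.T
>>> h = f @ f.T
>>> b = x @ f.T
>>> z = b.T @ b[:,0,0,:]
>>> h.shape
(29, 29)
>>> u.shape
(2, 29)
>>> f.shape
(29, 2)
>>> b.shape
(5, 7, 7, 29)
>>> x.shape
(5, 7, 7, 2)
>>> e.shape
(7,)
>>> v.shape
(29, 29)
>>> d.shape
(2, 29, 29)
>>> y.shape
(29, 29)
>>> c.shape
(29, 29, 29)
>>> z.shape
(29, 7, 7, 29)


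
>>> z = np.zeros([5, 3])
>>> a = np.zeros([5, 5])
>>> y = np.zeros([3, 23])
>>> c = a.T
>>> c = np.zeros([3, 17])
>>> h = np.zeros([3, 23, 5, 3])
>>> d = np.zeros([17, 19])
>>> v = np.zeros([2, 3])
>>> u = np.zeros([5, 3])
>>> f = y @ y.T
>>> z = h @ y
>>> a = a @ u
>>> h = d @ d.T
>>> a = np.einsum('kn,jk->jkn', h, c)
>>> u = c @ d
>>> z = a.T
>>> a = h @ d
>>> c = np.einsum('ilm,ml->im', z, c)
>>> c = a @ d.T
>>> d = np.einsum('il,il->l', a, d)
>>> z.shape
(17, 17, 3)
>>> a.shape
(17, 19)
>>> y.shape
(3, 23)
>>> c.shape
(17, 17)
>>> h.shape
(17, 17)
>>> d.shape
(19,)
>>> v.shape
(2, 3)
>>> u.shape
(3, 19)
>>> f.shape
(3, 3)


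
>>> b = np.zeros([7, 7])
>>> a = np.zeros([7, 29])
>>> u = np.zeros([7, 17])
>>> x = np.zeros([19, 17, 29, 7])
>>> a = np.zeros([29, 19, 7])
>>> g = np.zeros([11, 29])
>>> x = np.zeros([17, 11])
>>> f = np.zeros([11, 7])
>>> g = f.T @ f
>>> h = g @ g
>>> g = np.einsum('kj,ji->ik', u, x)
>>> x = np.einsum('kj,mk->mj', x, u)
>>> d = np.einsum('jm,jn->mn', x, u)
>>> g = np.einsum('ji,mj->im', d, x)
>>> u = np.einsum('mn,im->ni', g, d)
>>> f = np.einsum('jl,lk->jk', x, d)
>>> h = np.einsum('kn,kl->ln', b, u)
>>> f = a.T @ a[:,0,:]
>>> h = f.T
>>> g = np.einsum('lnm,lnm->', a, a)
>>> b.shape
(7, 7)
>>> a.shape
(29, 19, 7)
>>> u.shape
(7, 11)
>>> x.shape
(7, 11)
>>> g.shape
()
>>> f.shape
(7, 19, 7)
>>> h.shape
(7, 19, 7)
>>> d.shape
(11, 17)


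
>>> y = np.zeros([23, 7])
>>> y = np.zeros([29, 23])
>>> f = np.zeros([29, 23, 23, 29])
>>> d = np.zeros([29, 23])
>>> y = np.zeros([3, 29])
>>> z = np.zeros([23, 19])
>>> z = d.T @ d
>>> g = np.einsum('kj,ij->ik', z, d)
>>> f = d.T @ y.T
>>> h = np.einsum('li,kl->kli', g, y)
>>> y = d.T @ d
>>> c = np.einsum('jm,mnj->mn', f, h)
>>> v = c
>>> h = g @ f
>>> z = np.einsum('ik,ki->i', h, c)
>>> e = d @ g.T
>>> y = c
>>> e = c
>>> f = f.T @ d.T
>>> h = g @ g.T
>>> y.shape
(3, 29)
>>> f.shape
(3, 29)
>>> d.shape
(29, 23)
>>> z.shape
(29,)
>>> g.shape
(29, 23)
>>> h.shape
(29, 29)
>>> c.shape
(3, 29)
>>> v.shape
(3, 29)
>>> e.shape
(3, 29)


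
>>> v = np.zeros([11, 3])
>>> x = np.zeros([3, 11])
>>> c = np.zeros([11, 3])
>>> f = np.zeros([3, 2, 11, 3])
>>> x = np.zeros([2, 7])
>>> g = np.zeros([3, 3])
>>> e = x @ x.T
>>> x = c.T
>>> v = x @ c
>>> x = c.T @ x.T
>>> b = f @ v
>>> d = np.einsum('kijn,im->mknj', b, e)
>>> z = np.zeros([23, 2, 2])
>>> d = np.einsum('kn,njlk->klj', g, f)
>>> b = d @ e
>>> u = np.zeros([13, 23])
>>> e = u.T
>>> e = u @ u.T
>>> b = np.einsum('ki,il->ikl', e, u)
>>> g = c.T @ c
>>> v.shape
(3, 3)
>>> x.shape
(3, 3)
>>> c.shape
(11, 3)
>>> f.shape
(3, 2, 11, 3)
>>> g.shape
(3, 3)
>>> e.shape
(13, 13)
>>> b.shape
(13, 13, 23)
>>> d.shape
(3, 11, 2)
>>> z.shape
(23, 2, 2)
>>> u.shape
(13, 23)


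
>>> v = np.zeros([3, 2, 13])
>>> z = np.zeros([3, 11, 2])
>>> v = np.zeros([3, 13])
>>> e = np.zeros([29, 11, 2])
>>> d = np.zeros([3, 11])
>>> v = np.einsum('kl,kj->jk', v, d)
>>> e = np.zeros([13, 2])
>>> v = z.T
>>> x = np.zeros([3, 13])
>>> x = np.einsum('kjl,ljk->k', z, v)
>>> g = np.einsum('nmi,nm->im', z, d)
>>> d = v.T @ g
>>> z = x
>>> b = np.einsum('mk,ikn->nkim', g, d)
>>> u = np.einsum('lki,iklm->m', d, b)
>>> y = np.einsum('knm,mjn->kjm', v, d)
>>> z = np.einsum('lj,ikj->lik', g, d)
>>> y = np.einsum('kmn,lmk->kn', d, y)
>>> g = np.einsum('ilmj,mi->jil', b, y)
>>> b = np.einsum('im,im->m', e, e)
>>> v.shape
(2, 11, 3)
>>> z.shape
(2, 3, 11)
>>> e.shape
(13, 2)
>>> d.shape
(3, 11, 11)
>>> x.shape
(3,)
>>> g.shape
(2, 11, 11)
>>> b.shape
(2,)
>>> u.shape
(2,)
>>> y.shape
(3, 11)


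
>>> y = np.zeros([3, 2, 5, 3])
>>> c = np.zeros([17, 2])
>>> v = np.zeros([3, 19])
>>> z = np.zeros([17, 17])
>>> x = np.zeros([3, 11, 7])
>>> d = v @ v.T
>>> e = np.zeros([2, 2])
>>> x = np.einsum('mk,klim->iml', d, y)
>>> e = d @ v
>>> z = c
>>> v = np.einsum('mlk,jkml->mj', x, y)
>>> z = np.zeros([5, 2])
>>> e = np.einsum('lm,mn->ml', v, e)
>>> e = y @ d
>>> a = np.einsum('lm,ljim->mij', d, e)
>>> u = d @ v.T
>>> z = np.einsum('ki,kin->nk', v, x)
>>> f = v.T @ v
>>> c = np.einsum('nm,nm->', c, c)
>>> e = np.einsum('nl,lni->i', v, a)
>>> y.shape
(3, 2, 5, 3)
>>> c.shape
()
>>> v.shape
(5, 3)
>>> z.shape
(2, 5)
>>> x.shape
(5, 3, 2)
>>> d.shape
(3, 3)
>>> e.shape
(2,)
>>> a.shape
(3, 5, 2)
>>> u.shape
(3, 5)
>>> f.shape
(3, 3)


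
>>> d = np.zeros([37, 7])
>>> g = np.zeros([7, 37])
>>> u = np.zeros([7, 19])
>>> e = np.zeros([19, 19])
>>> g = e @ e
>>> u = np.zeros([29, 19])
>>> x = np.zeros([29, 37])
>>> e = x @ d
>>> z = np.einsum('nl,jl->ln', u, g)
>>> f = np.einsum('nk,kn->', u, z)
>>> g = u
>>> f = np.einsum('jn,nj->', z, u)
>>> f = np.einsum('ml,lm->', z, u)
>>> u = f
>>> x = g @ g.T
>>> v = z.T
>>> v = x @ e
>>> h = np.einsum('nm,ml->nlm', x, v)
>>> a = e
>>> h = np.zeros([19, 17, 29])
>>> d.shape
(37, 7)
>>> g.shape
(29, 19)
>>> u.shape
()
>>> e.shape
(29, 7)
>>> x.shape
(29, 29)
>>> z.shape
(19, 29)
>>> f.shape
()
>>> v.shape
(29, 7)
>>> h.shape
(19, 17, 29)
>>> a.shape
(29, 7)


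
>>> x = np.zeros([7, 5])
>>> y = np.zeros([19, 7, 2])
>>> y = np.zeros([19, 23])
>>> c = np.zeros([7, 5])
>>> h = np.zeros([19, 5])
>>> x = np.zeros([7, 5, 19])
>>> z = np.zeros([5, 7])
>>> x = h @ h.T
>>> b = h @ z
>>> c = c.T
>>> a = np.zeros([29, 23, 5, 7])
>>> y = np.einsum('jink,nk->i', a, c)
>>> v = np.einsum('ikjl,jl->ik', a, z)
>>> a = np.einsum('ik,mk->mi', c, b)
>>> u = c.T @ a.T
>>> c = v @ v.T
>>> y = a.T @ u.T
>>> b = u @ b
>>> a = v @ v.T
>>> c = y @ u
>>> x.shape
(19, 19)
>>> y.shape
(5, 7)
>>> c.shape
(5, 19)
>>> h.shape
(19, 5)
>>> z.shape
(5, 7)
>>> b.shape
(7, 7)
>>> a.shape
(29, 29)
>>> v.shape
(29, 23)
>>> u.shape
(7, 19)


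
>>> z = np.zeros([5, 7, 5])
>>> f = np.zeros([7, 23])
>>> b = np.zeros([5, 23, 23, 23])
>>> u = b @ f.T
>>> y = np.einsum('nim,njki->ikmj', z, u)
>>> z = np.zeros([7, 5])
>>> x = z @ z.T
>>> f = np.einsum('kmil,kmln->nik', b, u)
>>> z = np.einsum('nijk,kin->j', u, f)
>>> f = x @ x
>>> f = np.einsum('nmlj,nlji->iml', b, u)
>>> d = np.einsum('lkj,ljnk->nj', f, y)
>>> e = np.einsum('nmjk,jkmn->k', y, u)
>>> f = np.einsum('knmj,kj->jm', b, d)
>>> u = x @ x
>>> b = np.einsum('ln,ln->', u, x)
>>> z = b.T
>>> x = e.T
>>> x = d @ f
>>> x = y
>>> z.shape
()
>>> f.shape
(23, 23)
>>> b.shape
()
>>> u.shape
(7, 7)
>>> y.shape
(7, 23, 5, 23)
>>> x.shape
(7, 23, 5, 23)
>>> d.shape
(5, 23)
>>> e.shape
(23,)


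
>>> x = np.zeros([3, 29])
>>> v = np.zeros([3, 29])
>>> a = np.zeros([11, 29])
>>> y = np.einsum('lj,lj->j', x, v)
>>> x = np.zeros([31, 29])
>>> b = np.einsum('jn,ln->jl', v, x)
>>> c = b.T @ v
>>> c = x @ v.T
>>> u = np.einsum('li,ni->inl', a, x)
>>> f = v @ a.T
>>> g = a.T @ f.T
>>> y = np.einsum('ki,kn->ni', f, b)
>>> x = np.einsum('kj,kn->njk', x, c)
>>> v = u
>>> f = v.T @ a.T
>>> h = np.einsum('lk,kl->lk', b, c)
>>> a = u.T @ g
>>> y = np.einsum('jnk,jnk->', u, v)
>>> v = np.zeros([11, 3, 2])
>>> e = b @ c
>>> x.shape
(3, 29, 31)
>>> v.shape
(11, 3, 2)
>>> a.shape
(11, 31, 3)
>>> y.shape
()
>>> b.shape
(3, 31)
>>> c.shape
(31, 3)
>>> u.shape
(29, 31, 11)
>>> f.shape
(11, 31, 11)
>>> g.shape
(29, 3)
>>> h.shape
(3, 31)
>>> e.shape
(3, 3)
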